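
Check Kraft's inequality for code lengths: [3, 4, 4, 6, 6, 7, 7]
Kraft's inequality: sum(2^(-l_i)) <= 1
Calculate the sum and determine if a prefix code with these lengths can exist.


Sum = 2^(-3) + 2^(-4) + 2^(-4) + 2^(-6) + 2^(-6) + 2^(-7) + 2^(-7)
    = 0.125 + 0.0625 + 0.0625 + 0.015625 + 0.015625 + 0.0078125 + 0.0078125
    = 38/128 = 0.296875
Since 0.296875 <= 1, Kraft's inequality IS satisfied.
A prefix code with these lengths CAN exist.

Kraft sum = 0.296875. Satisfied.


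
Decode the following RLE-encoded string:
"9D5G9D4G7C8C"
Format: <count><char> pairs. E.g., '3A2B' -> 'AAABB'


Expanding each <count><char> pair:
  9D -> 'DDDDDDDDD'
  5G -> 'GGGGG'
  9D -> 'DDDDDDDDD'
  4G -> 'GGGG'
  7C -> 'CCCCCCC'
  8C -> 'CCCCCCCC'

Decoded = DDDDDDDDDGGGGGDDDDDDDDDGGGGCCCCCCCCCCCCCCC


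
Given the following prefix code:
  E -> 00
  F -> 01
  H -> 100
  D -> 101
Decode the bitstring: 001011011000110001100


Decoding step by step:
Bits 00 -> E
Bits 101 -> D
Bits 101 -> D
Bits 100 -> H
Bits 01 -> F
Bits 100 -> H
Bits 01 -> F
Bits 100 -> H


Decoded message: EDDHFHFH


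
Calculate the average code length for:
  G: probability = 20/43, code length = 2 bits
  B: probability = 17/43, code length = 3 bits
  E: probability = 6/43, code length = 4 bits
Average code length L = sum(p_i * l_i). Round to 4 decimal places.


Weighted contributions p_i * l_i:
  G: (20/43) * 2 = 40/43
  B: (17/43) * 3 = 51/43
  E: (6/43) * 4 = 24/43
Sum = (40 + 51 + 24)/43 = 115/43

L = 115/43 = 2.6744 bits/symbol


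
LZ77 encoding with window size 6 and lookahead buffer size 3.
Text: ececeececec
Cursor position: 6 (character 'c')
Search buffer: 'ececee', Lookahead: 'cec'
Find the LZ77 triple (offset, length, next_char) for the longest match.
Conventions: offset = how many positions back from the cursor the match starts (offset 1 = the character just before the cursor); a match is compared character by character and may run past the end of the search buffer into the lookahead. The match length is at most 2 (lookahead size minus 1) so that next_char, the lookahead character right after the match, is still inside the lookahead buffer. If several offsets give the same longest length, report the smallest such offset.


Try each offset into the search buffer:
  offset=1 (pos 5, char 'e'): match length 0
  offset=2 (pos 4, char 'e'): match length 0
  offset=3 (pos 3, char 'c'): match length 2
  offset=4 (pos 2, char 'e'): match length 0
  offset=5 (pos 1, char 'c'): match length 2
  offset=6 (pos 0, char 'e'): match length 0
Longest match has length 2, found at offsets 3, 5; take the smallest, offset 3.
next_char = character at position 6 + 2 = 8 -> 'c'

Best match: offset=3, length=2 (matching 'ce' starting at position 3)
LZ77 triple: (3, 2, 'c')


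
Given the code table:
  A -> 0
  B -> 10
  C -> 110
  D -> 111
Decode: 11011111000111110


Decoding:
110 -> C
111 -> D
110 -> C
0 -> A
0 -> A
111 -> D
110 -> C


Result: CDCAADC


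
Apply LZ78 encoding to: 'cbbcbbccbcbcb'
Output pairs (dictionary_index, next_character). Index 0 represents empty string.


LZ78 encoding steps:
Dictionary: {0: ''}
Step 1: w='' (idx 0), next='c' -> output (0, 'c'), add 'c' as idx 1
Step 2: w='' (idx 0), next='b' -> output (0, 'b'), add 'b' as idx 2
Step 3: w='b' (idx 2), next='c' -> output (2, 'c'), add 'bc' as idx 3
Step 4: w='b' (idx 2), next='b' -> output (2, 'b'), add 'bb' as idx 4
Step 5: w='c' (idx 1), next='c' -> output (1, 'c'), add 'cc' as idx 5
Step 6: w='bc' (idx 3), next='b' -> output (3, 'b'), add 'bcb' as idx 6
Step 7: w='c' (idx 1), next='b' -> output (1, 'b'), add 'cb' as idx 7


Encoded: [(0, 'c'), (0, 'b'), (2, 'c'), (2, 'b'), (1, 'c'), (3, 'b'), (1, 'b')]


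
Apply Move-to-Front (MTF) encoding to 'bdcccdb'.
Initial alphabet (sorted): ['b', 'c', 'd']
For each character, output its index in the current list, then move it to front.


MTF encoding:
'b': index 0 in ['b', 'c', 'd'] -> ['b', 'c', 'd']
'd': index 2 in ['b', 'c', 'd'] -> ['d', 'b', 'c']
'c': index 2 in ['d', 'b', 'c'] -> ['c', 'd', 'b']
'c': index 0 in ['c', 'd', 'b'] -> ['c', 'd', 'b']
'c': index 0 in ['c', 'd', 'b'] -> ['c', 'd', 'b']
'd': index 1 in ['c', 'd', 'b'] -> ['d', 'c', 'b']
'b': index 2 in ['d', 'c', 'b'] -> ['b', 'd', 'c']


Output: [0, 2, 2, 0, 0, 1, 2]


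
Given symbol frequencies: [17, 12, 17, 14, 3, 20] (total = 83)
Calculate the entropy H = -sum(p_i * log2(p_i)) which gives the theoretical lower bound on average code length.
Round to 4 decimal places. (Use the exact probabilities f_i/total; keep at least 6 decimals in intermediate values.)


Per-symbol terms -p_i * log2(p_i) with p_i = f_i/83:
  p = 17/83 = 0.204819: log2(p) = -2.287577, -p*log2(p) = 0.468540
  p = 12/83 = 0.144578: log2(p) = -2.790077, -p*log2(p) = 0.403385
  p = 17/83 = 0.204819: log2(p) = -2.287577, -p*log2(p) = 0.468540
  p = 14/83 = 0.168675: log2(p) = -2.567685, -p*log2(p) = 0.433103
  p = 3/83 = 0.036145: log2(p) = -4.790077, -p*log2(p) = 0.173135
  p = 20/83 = 0.240964: log2(p) = -2.053111, -p*log2(p) = 0.494726
H = 0.468540 + 0.403385 + 0.468540 + 0.433103 + 0.173135 + 0.494726 = 2.441429

H = 2.4414 bits/symbol


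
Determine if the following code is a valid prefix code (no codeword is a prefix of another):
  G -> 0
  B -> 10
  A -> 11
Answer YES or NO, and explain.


Checking each pair (does one codeword prefix another?):
  G='0' vs B='10': no prefix
  G='0' vs A='11': no prefix
  B='10' vs G='0': no prefix
  B='10' vs A='11': no prefix
  A='11' vs G='0': no prefix
  A='11' vs B='10': no prefix
No violation found over all pairs.

YES -- this is a valid prefix code. No codeword is a prefix of any other codeword.


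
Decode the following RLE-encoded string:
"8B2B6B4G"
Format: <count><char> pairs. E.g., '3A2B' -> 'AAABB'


Expanding each <count><char> pair:
  8B -> 'BBBBBBBB'
  2B -> 'BB'
  6B -> 'BBBBBB'
  4G -> 'GGGG'

Decoded = BBBBBBBBBBBBBBBBGGGG


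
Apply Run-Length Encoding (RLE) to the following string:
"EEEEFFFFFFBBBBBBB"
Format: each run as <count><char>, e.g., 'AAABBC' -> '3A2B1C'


Scanning runs left to right:
  i=0: run of 'E' x 4 -> '4E'
  i=4: run of 'F' x 6 -> '6F'
  i=10: run of 'B' x 7 -> '7B'

RLE = 4E6F7B


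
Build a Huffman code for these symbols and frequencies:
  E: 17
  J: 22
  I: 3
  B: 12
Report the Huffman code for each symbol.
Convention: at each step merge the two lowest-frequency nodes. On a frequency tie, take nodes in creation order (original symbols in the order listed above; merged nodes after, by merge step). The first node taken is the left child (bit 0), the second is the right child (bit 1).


Huffman tree construction:
Step 1: Merge I(3) + B(12) = 15
Step 2: Merge (I+B)(15) + E(17) = 32
Step 3: Merge J(22) + ((I+B)+E)(32) = 54
Read each symbol's code off the tree from the root (left child = 0, right child = 1).

Codes:
  E: 11 (length 2)
  J: 0 (length 1)
  I: 100 (length 3)
  B: 101 (length 3)
Average code length: 101/54 = 1.8704 bits/symbol


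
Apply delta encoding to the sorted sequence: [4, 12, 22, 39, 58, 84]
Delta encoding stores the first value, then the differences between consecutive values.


First value: 4
Deltas:
  12 - 4 = 8
  22 - 12 = 10
  39 - 22 = 17
  58 - 39 = 19
  84 - 58 = 26


Delta encoded: [4, 8, 10, 17, 19, 26]


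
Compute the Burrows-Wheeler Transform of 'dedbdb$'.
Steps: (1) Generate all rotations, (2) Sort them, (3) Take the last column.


Rotations (sorted):
  0: $dedbdb -> last char: b
  1: b$dedbd -> last char: d
  2: bdb$ded -> last char: d
  3: db$dedb -> last char: b
  4: dbdb$de -> last char: e
  5: dedbdb$ -> last char: $
  6: edbdb$d -> last char: d


BWT = bddbe$d


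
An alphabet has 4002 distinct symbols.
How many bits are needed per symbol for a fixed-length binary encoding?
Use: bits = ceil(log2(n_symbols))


log2(4002) = 11.9665
Bracket: 2^11 = 2048 < 4002 <= 2^12 = 4096
So ceil(log2(4002)) = 12

bits = ceil(log2(4002)) = ceil(11.9665) = 12 bits


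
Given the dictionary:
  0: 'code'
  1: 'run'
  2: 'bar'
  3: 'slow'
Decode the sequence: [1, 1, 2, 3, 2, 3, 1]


Look up each index in the dictionary:
  1 -> 'run'
  1 -> 'run'
  2 -> 'bar'
  3 -> 'slow'
  2 -> 'bar'
  3 -> 'slow'
  1 -> 'run'

Decoded: "run run bar slow bar slow run"


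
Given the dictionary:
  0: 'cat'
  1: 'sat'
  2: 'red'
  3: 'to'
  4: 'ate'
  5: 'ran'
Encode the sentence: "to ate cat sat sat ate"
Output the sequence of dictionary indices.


Look up each word in the dictionary:
  'to' -> 3
  'ate' -> 4
  'cat' -> 0
  'sat' -> 1
  'sat' -> 1
  'ate' -> 4

Encoded: [3, 4, 0, 1, 1, 4]


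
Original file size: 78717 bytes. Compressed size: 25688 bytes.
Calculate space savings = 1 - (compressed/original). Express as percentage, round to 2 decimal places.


ratio = compressed/original = 25688/78717 = 0.326334
savings = 1 - ratio = 1 - 0.326334 = 0.673666
as a percentage: 0.673666 * 100 = 67.37%

Space savings = 1 - 25688/78717 = 67.37%


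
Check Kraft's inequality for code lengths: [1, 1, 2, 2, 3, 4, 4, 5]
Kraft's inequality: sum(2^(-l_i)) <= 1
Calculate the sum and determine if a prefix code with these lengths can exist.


Sum = 2^(-1) + 2^(-1) + 2^(-2) + 2^(-2) + 2^(-3) + 2^(-4) + 2^(-4) + 2^(-5)
    = 0.5 + 0.5 + 0.25 + 0.25 + 0.125 + 0.0625 + 0.0625 + 0.03125
    = 57/32 = 1.78125
Since 1.78125 > 1, Kraft's inequality is NOT satisfied.
A prefix code with these lengths CANNOT exist.

Kraft sum = 1.78125. Not satisfied.


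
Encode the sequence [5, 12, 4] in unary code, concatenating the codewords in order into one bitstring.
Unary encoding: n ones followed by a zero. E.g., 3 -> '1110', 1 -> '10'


Encode each number as n ones followed by a terminating 0:
  5 -> 111110 (6 bits)
  12 -> 1111111111110 (13 bits)
  4 -> 11110 (5 bits)
Total length = 6 + 13 + 5 = 24 bits.

Unary([5, 12, 4]) = 111110111111111111011110 (24 bits)


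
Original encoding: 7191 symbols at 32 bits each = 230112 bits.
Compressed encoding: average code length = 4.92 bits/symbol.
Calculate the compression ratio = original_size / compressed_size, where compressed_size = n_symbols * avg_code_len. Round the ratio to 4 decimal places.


original_size = n_symbols * orig_bits = 7191 * 32 = 230112 bits
compressed_size = n_symbols * avg_code_len = 7191 * 4.92 = 35379.72 bits
ratio = original_size / compressed_size = 230112 / 35379.72 = 6.5041

Compression ratio = 6.5041


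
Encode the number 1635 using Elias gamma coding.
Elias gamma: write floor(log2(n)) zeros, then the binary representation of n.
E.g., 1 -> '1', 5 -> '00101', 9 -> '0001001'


num_bits = floor(log2(1635)) + 1 = 11
leading_zeros = num_bits - 1 = 10
binary(1635) = 11001100011

Elias gamma(1635) = '0000000000' + '11001100011' = 000000000011001100011 (21 bits)


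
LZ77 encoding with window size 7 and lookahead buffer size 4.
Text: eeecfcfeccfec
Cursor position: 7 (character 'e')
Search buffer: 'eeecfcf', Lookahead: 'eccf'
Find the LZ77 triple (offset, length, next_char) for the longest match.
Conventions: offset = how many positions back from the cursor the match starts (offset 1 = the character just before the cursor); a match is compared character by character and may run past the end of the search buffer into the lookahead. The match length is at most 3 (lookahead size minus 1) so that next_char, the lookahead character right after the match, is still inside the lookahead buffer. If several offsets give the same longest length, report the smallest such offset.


Try each offset into the search buffer:
  offset=1 (pos 6, char 'f'): match length 0
  offset=2 (pos 5, char 'c'): match length 0
  offset=3 (pos 4, char 'f'): match length 0
  offset=4 (pos 3, char 'c'): match length 0
  offset=5 (pos 2, char 'e'): match length 2
  offset=6 (pos 1, char 'e'): match length 1
  offset=7 (pos 0, char 'e'): match length 1
Longest match has length 2 at offset 5.
next_char = character at position 7 + 2 = 9 -> 'c'

Best match: offset=5, length=2 (matching 'ec' starting at position 2)
LZ77 triple: (5, 2, 'c')


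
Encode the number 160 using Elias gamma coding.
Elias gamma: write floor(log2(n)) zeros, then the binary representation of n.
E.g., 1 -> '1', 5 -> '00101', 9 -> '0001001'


num_bits = floor(log2(160)) + 1 = 8
leading_zeros = num_bits - 1 = 7
binary(160) = 10100000

Elias gamma(160) = '0000000' + '10100000' = 000000010100000 (15 bits)


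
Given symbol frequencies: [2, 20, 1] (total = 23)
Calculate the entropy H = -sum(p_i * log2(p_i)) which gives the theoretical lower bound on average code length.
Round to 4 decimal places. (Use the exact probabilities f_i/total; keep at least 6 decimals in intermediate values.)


Per-symbol terms -p_i * log2(p_i) with p_i = f_i/23:
  p = 2/23 = 0.086957: log2(p) = -3.523562, -p*log2(p) = 0.306397
  p = 20/23 = 0.869565: log2(p) = -0.201634, -p*log2(p) = 0.175334
  p = 1/23 = 0.043478: log2(p) = -4.523562, -p*log2(p) = 0.196677
H = 0.306397 + 0.175334 + 0.196677 = 0.678408

H = 0.6784 bits/symbol


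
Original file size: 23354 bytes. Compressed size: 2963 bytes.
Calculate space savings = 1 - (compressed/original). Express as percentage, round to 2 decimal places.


ratio = compressed/original = 2963/23354 = 0.126873
savings = 1 - ratio = 1 - 0.126873 = 0.873127
as a percentage: 0.873127 * 100 = 87.31%

Space savings = 1 - 2963/23354 = 87.31%


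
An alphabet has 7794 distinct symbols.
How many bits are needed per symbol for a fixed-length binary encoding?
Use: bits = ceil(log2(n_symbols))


log2(7794) = 12.9281
Bracket: 2^12 = 4096 < 7794 <= 2^13 = 8192
So ceil(log2(7794)) = 13

bits = ceil(log2(7794)) = ceil(12.9281) = 13 bits


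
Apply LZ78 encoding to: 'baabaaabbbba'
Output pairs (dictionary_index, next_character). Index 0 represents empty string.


LZ78 encoding steps:
Dictionary: {0: ''}
Step 1: w='' (idx 0), next='b' -> output (0, 'b'), add 'b' as idx 1
Step 2: w='' (idx 0), next='a' -> output (0, 'a'), add 'a' as idx 2
Step 3: w='a' (idx 2), next='b' -> output (2, 'b'), add 'ab' as idx 3
Step 4: w='a' (idx 2), next='a' -> output (2, 'a'), add 'aa' as idx 4
Step 5: w='ab' (idx 3), next='b' -> output (3, 'b'), add 'abb' as idx 5
Step 6: w='b' (idx 1), next='b' -> output (1, 'b'), add 'bb' as idx 6
Step 7: w='a' (idx 2), end of input -> output (2, '')


Encoded: [(0, 'b'), (0, 'a'), (2, 'b'), (2, 'a'), (3, 'b'), (1, 'b'), (2, '')]


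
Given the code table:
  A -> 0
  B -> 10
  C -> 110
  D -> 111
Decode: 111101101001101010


Decoding:
111 -> D
10 -> B
110 -> C
10 -> B
0 -> A
110 -> C
10 -> B
10 -> B


Result: DBCBACBB


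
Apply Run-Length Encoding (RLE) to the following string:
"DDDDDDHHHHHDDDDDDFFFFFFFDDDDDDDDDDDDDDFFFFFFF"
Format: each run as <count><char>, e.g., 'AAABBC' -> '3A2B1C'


Scanning runs left to right:
  i=0: run of 'D' x 6 -> '6D'
  i=6: run of 'H' x 5 -> '5H'
  i=11: run of 'D' x 6 -> '6D'
  i=17: run of 'F' x 7 -> '7F'
  i=24: run of 'D' x 14 -> '14D'
  i=38: run of 'F' x 7 -> '7F'

RLE = 6D5H6D7F14D7F


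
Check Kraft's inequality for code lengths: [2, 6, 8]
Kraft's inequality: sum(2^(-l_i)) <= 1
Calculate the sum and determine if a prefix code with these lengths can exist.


Sum = 2^(-2) + 2^(-6) + 2^(-8)
    = 0.25 + 0.015625 + 0.00390625
    = 69/256 = 0.26953125
Since 0.26953125 <= 1, Kraft's inequality IS satisfied.
A prefix code with these lengths CAN exist.

Kraft sum = 0.26953125. Satisfied.


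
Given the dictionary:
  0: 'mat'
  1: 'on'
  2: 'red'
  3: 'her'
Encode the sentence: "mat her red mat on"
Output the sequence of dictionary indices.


Look up each word in the dictionary:
  'mat' -> 0
  'her' -> 3
  'red' -> 2
  'mat' -> 0
  'on' -> 1

Encoded: [0, 3, 2, 0, 1]


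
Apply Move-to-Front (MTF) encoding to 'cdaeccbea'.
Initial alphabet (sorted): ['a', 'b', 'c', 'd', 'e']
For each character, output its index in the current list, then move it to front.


MTF encoding:
'c': index 2 in ['a', 'b', 'c', 'd', 'e'] -> ['c', 'a', 'b', 'd', 'e']
'd': index 3 in ['c', 'a', 'b', 'd', 'e'] -> ['d', 'c', 'a', 'b', 'e']
'a': index 2 in ['d', 'c', 'a', 'b', 'e'] -> ['a', 'd', 'c', 'b', 'e']
'e': index 4 in ['a', 'd', 'c', 'b', 'e'] -> ['e', 'a', 'd', 'c', 'b']
'c': index 3 in ['e', 'a', 'd', 'c', 'b'] -> ['c', 'e', 'a', 'd', 'b']
'c': index 0 in ['c', 'e', 'a', 'd', 'b'] -> ['c', 'e', 'a', 'd', 'b']
'b': index 4 in ['c', 'e', 'a', 'd', 'b'] -> ['b', 'c', 'e', 'a', 'd']
'e': index 2 in ['b', 'c', 'e', 'a', 'd'] -> ['e', 'b', 'c', 'a', 'd']
'a': index 3 in ['e', 'b', 'c', 'a', 'd'] -> ['a', 'e', 'b', 'c', 'd']


Output: [2, 3, 2, 4, 3, 0, 4, 2, 3]


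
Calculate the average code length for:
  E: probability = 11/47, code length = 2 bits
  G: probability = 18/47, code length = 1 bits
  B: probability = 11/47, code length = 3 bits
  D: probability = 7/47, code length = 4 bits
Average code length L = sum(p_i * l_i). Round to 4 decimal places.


Weighted contributions p_i * l_i:
  E: (11/47) * 2 = 22/47
  G: (18/47) * 1 = 18/47
  B: (11/47) * 3 = 33/47
  D: (7/47) * 4 = 28/47
Sum = (22 + 18 + 33 + 28)/47 = 101/47

L = 101/47 = 2.1489 bits/symbol


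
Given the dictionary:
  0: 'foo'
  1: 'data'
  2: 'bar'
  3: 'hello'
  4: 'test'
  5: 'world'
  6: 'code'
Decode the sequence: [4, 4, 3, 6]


Look up each index in the dictionary:
  4 -> 'test'
  4 -> 'test'
  3 -> 'hello'
  6 -> 'code'

Decoded: "test test hello code"


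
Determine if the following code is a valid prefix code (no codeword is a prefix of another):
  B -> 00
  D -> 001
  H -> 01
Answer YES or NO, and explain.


Checking each pair (does one codeword prefix another?):
  B='00' vs D='001': prefix -- VIOLATION

NO -- this is NOT a valid prefix code. B (00) is a prefix of D (001).


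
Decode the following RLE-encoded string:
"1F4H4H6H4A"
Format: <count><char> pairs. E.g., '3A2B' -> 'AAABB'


Expanding each <count><char> pair:
  1F -> 'F'
  4H -> 'HHHH'
  4H -> 'HHHH'
  6H -> 'HHHHHH'
  4A -> 'AAAA'

Decoded = FHHHHHHHHHHHHHHAAAA


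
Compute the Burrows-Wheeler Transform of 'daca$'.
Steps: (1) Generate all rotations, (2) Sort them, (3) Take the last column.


Rotations (sorted):
  0: $daca -> last char: a
  1: a$dac -> last char: c
  2: aca$d -> last char: d
  3: ca$da -> last char: a
  4: daca$ -> last char: $


BWT = acda$


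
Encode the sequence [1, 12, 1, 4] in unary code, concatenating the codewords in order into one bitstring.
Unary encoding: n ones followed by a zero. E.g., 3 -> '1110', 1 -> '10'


Encode each number as n ones followed by a terminating 0:
  1 -> 10 (2 bits)
  12 -> 1111111111110 (13 bits)
  1 -> 10 (2 bits)
  4 -> 11110 (5 bits)
Total length = 2 + 13 + 2 + 5 = 22 bits.

Unary([1, 12, 1, 4]) = 1011111111111101011110 (22 bits)


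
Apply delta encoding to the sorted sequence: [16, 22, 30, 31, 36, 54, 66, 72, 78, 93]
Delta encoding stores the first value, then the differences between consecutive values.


First value: 16
Deltas:
  22 - 16 = 6
  30 - 22 = 8
  31 - 30 = 1
  36 - 31 = 5
  54 - 36 = 18
  66 - 54 = 12
  72 - 66 = 6
  78 - 72 = 6
  93 - 78 = 15


Delta encoded: [16, 6, 8, 1, 5, 18, 12, 6, 6, 15]


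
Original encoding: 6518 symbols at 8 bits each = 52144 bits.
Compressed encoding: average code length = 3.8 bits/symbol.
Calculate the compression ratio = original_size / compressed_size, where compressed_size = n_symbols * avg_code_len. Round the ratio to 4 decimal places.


original_size = n_symbols * orig_bits = 6518 * 8 = 52144 bits
compressed_size = n_symbols * avg_code_len = 6518 * 3.8 = 24768.4 bits
ratio = original_size / compressed_size = 52144 / 24768.4 = 2.1053

Compression ratio = 2.1053


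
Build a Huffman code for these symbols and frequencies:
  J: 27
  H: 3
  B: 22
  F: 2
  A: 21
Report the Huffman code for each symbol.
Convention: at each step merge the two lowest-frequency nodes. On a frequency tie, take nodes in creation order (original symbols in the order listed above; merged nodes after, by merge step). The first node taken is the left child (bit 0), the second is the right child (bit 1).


Huffman tree construction:
Step 1: Merge F(2) + H(3) = 5
Step 2: Merge (F+H)(5) + A(21) = 26
Step 3: Merge B(22) + ((F+H)+A)(26) = 48
Step 4: Merge J(27) + (B+((F+H)+A))(48) = 75
Read each symbol's code off the tree from the root (left child = 0, right child = 1).

Codes:
  J: 0 (length 1)
  H: 1101 (length 4)
  B: 10 (length 2)
  F: 1100 (length 4)
  A: 111 (length 3)
Average code length: 154/75 = 2.0533 bits/symbol


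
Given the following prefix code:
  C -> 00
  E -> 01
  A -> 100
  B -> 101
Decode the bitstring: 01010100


Decoding step by step:
Bits 01 -> E
Bits 01 -> E
Bits 01 -> E
Bits 00 -> C


Decoded message: EEEC


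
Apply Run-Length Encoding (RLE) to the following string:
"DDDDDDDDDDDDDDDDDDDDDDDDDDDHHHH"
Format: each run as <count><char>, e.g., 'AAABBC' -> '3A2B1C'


Scanning runs left to right:
  i=0: run of 'D' x 27 -> '27D'
  i=27: run of 'H' x 4 -> '4H'

RLE = 27D4H


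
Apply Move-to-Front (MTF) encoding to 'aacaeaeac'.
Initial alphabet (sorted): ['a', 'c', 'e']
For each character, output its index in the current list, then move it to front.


MTF encoding:
'a': index 0 in ['a', 'c', 'e'] -> ['a', 'c', 'e']
'a': index 0 in ['a', 'c', 'e'] -> ['a', 'c', 'e']
'c': index 1 in ['a', 'c', 'e'] -> ['c', 'a', 'e']
'a': index 1 in ['c', 'a', 'e'] -> ['a', 'c', 'e']
'e': index 2 in ['a', 'c', 'e'] -> ['e', 'a', 'c']
'a': index 1 in ['e', 'a', 'c'] -> ['a', 'e', 'c']
'e': index 1 in ['a', 'e', 'c'] -> ['e', 'a', 'c']
'a': index 1 in ['e', 'a', 'c'] -> ['a', 'e', 'c']
'c': index 2 in ['a', 'e', 'c'] -> ['c', 'a', 'e']


Output: [0, 0, 1, 1, 2, 1, 1, 1, 2]


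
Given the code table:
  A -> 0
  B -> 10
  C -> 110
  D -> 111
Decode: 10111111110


Decoding:
10 -> B
111 -> D
111 -> D
110 -> C


Result: BDDC


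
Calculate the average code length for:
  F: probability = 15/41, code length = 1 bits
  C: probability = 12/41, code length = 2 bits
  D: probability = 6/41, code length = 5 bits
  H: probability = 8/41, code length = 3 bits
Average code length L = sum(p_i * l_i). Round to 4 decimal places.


Weighted contributions p_i * l_i:
  F: (15/41) * 1 = 15/41
  C: (12/41) * 2 = 24/41
  D: (6/41) * 5 = 30/41
  H: (8/41) * 3 = 24/41
Sum = (15 + 24 + 30 + 24)/41 = 93/41

L = 93/41 = 2.2683 bits/symbol


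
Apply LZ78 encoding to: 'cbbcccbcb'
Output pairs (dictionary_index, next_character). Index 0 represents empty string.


LZ78 encoding steps:
Dictionary: {0: ''}
Step 1: w='' (idx 0), next='c' -> output (0, 'c'), add 'c' as idx 1
Step 2: w='' (idx 0), next='b' -> output (0, 'b'), add 'b' as idx 2
Step 3: w='b' (idx 2), next='c' -> output (2, 'c'), add 'bc' as idx 3
Step 4: w='c' (idx 1), next='c' -> output (1, 'c'), add 'cc' as idx 4
Step 5: w='bc' (idx 3), next='b' -> output (3, 'b'), add 'bcb' as idx 5


Encoded: [(0, 'c'), (0, 'b'), (2, 'c'), (1, 'c'), (3, 'b')]


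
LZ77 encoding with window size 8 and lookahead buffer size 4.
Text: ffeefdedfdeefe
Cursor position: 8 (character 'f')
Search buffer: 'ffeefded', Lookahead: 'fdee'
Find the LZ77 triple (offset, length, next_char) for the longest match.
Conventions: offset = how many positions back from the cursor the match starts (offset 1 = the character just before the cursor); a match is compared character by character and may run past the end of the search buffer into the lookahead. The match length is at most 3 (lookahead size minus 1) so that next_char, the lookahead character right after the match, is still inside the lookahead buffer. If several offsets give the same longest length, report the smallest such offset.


Try each offset into the search buffer:
  offset=1 (pos 7, char 'd'): match length 0
  offset=2 (pos 6, char 'e'): match length 0
  offset=3 (pos 5, char 'd'): match length 0
  offset=4 (pos 4, char 'f'): match length 3
  offset=5 (pos 3, char 'e'): match length 0
  offset=6 (pos 2, char 'e'): match length 0
  offset=7 (pos 1, char 'f'): match length 1
  offset=8 (pos 0, char 'f'): match length 1
Longest match has length 3 at offset 4.
next_char = character at position 8 + 3 = 11 -> 'e'

Best match: offset=4, length=3 (matching 'fde' starting at position 4)
LZ77 triple: (4, 3, 'e')


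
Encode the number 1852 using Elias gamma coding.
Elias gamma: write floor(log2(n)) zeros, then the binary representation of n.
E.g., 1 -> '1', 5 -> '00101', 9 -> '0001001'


num_bits = floor(log2(1852)) + 1 = 11
leading_zeros = num_bits - 1 = 10
binary(1852) = 11100111100

Elias gamma(1852) = '0000000000' + '11100111100' = 000000000011100111100 (21 bits)


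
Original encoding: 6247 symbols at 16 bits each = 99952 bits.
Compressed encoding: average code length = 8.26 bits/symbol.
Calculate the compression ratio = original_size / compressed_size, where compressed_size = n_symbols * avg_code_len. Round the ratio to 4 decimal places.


original_size = n_symbols * orig_bits = 6247 * 16 = 99952 bits
compressed_size = n_symbols * avg_code_len = 6247 * 8.26 = 51600.22 bits
ratio = original_size / compressed_size = 99952 / 51600.22 = 1.937

Compression ratio = 1.937


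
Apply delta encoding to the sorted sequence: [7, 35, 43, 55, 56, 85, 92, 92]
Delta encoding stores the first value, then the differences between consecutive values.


First value: 7
Deltas:
  35 - 7 = 28
  43 - 35 = 8
  55 - 43 = 12
  56 - 55 = 1
  85 - 56 = 29
  92 - 85 = 7
  92 - 92 = 0


Delta encoded: [7, 28, 8, 12, 1, 29, 7, 0]


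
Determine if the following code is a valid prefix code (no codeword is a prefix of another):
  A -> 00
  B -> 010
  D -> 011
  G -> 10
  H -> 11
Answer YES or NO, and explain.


Checking each pair (does one codeword prefix another?):
  A='00' vs B='010': no prefix
  A='00' vs D='011': no prefix
  A='00' vs G='10': no prefix
  A='00' vs H='11': no prefix
  B='010' vs A='00': no prefix
  B='010' vs D='011': no prefix
  B='010' vs G='10': no prefix
  B='010' vs H='11': no prefix
  D='011' vs A='00': no prefix
  D='011' vs B='010': no prefix
  D='011' vs G='10': no prefix
  D='011' vs H='11': no prefix
  G='10' vs A='00': no prefix
  G='10' vs B='010': no prefix
  G='10' vs D='011': no prefix
  G='10' vs H='11': no prefix
  H='11' vs A='00': no prefix
  H='11' vs B='010': no prefix
  H='11' vs D='011': no prefix
  H='11' vs G='10': no prefix
No violation found over all pairs.

YES -- this is a valid prefix code. No codeword is a prefix of any other codeword.


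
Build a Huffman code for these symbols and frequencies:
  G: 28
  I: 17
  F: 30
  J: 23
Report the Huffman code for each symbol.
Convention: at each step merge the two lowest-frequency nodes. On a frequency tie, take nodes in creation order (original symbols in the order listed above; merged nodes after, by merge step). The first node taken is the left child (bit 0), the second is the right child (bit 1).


Huffman tree construction:
Step 1: Merge I(17) + J(23) = 40
Step 2: Merge G(28) + F(30) = 58
Step 3: Merge (I+J)(40) + (G+F)(58) = 98
Read each symbol's code off the tree from the root (left child = 0, right child = 1).

Codes:
  G: 10 (length 2)
  I: 00 (length 2)
  F: 11 (length 2)
  J: 01 (length 2)
Average code length: 196/98 = 2.0000 bits/symbol


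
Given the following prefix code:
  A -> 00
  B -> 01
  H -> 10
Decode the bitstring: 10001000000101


Decoding step by step:
Bits 10 -> H
Bits 00 -> A
Bits 10 -> H
Bits 00 -> A
Bits 00 -> A
Bits 01 -> B
Bits 01 -> B


Decoded message: HAHAABB


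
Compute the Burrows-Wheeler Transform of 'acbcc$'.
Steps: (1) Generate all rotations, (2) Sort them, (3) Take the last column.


Rotations (sorted):
  0: $acbcc -> last char: c
  1: acbcc$ -> last char: $
  2: bcc$ac -> last char: c
  3: c$acbc -> last char: c
  4: cbcc$a -> last char: a
  5: cc$acb -> last char: b


BWT = c$ccab


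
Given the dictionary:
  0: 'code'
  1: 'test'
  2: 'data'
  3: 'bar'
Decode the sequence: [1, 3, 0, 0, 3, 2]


Look up each index in the dictionary:
  1 -> 'test'
  3 -> 'bar'
  0 -> 'code'
  0 -> 'code'
  3 -> 'bar'
  2 -> 'data'

Decoded: "test bar code code bar data"


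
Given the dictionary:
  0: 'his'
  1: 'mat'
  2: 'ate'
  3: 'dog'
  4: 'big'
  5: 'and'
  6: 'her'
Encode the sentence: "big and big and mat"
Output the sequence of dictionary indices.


Look up each word in the dictionary:
  'big' -> 4
  'and' -> 5
  'big' -> 4
  'and' -> 5
  'mat' -> 1

Encoded: [4, 5, 4, 5, 1]


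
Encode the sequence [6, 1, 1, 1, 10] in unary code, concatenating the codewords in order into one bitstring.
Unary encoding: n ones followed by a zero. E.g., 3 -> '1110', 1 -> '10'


Encode each number as n ones followed by a terminating 0:
  6 -> 1111110 (7 bits)
  1 -> 10 (2 bits)
  1 -> 10 (2 bits)
  1 -> 10 (2 bits)
  10 -> 11111111110 (11 bits)
Total length = 7 + 2 + 2 + 2 + 11 = 24 bits.

Unary([6, 1, 1, 1, 10]) = 111111010101011111111110 (24 bits)


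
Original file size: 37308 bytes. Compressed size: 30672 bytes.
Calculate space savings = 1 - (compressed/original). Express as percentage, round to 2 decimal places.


ratio = compressed/original = 30672/37308 = 0.822129
savings = 1 - ratio = 1 - 0.822129 = 0.177871
as a percentage: 0.177871 * 100 = 17.79%

Space savings = 1 - 30672/37308 = 17.79%


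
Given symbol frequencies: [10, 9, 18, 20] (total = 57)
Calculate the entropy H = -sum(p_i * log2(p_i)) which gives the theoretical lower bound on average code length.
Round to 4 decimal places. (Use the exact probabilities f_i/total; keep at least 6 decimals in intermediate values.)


Per-symbol terms -p_i * log2(p_i) with p_i = f_i/57:
  p = 10/57 = 0.175439: log2(p) = -2.510962, -p*log2(p) = 0.440520
  p = 9/57 = 0.157895: log2(p) = -2.662965, -p*log2(p) = 0.420468
  p = 18/57 = 0.315789: log2(p) = -1.662965, -p*log2(p) = 0.525147
  p = 20/57 = 0.350877: log2(p) = -1.510962, -p*log2(p) = 0.530162
H = 0.440520 + 0.420468 + 0.525147 + 0.530162 = 1.916297

H = 1.9163 bits/symbol


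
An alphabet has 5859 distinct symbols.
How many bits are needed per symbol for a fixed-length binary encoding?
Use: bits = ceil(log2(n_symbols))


log2(5859) = 12.5164
Bracket: 2^12 = 4096 < 5859 <= 2^13 = 8192
So ceil(log2(5859)) = 13

bits = ceil(log2(5859)) = ceil(12.5164) = 13 bits


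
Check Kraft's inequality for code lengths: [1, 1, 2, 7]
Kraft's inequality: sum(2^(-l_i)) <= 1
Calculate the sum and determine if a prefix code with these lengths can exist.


Sum = 2^(-1) + 2^(-1) + 2^(-2) + 2^(-7)
    = 0.5 + 0.5 + 0.25 + 0.0078125
    = 161/128 = 1.2578125
Since 1.2578125 > 1, Kraft's inequality is NOT satisfied.
A prefix code with these lengths CANNOT exist.

Kraft sum = 1.2578125. Not satisfied.


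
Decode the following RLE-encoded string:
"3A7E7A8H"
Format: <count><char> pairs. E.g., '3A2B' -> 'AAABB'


Expanding each <count><char> pair:
  3A -> 'AAA'
  7E -> 'EEEEEEE'
  7A -> 'AAAAAAA'
  8H -> 'HHHHHHHH'

Decoded = AAAEEEEEEEAAAAAAAHHHHHHHH


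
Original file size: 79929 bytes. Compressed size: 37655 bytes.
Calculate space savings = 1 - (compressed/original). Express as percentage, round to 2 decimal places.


ratio = compressed/original = 37655/79929 = 0.471106
savings = 1 - ratio = 1 - 0.471106 = 0.528894
as a percentage: 0.528894 * 100 = 52.89%

Space savings = 1 - 37655/79929 = 52.89%


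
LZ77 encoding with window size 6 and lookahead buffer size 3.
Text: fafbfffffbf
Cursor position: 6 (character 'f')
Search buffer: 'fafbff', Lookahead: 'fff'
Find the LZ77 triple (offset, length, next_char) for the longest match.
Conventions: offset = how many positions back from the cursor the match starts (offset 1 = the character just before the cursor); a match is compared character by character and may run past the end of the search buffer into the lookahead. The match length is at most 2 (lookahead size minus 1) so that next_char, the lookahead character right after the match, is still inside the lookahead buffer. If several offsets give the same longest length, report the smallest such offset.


Try each offset into the search buffer:
  offset=1 (pos 5, char 'f'): match length 2
  offset=2 (pos 4, char 'f'): match length 2
  offset=3 (pos 3, char 'b'): match length 0
  offset=4 (pos 2, char 'f'): match length 1
  offset=5 (pos 1, char 'a'): match length 0
  offset=6 (pos 0, char 'f'): match length 1
Longest match has length 2, found at offsets 1, 2; take the smallest, offset 1.
next_char = character at position 6 + 2 = 8 -> 'f'

Best match: offset=1, length=2 (matching 'ff' starting at position 5)
LZ77 triple: (1, 2, 'f')


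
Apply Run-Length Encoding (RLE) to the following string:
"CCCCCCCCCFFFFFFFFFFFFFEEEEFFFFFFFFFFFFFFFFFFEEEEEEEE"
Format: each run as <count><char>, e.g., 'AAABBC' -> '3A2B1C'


Scanning runs left to right:
  i=0: run of 'C' x 9 -> '9C'
  i=9: run of 'F' x 13 -> '13F'
  i=22: run of 'E' x 4 -> '4E'
  i=26: run of 'F' x 18 -> '18F'
  i=44: run of 'E' x 8 -> '8E'

RLE = 9C13F4E18F8E


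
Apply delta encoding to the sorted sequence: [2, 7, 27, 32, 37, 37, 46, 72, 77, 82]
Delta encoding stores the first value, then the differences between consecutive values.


First value: 2
Deltas:
  7 - 2 = 5
  27 - 7 = 20
  32 - 27 = 5
  37 - 32 = 5
  37 - 37 = 0
  46 - 37 = 9
  72 - 46 = 26
  77 - 72 = 5
  82 - 77 = 5


Delta encoded: [2, 5, 20, 5, 5, 0, 9, 26, 5, 5]


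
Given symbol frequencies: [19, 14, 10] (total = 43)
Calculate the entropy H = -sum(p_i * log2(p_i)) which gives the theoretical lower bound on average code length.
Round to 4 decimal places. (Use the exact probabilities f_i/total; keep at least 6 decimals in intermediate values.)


Per-symbol terms -p_i * log2(p_i) with p_i = f_i/43:
  p = 19/43 = 0.441860: log2(p) = -1.178337, -p*log2(p) = 0.520661
  p = 14/43 = 0.325581: log2(p) = -1.618910, -p*log2(p) = 0.527087
  p = 10/43 = 0.232558: log2(p) = -2.104337, -p*log2(p) = 0.489381
H = 0.520661 + 0.527087 + 0.489381 = 1.537129

H = 1.5371 bits/symbol


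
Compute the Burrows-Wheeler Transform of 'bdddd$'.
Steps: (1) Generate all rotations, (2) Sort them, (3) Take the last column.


Rotations (sorted):
  0: $bdddd -> last char: d
  1: bdddd$ -> last char: $
  2: d$bddd -> last char: d
  3: dd$bdd -> last char: d
  4: ddd$bd -> last char: d
  5: dddd$b -> last char: b


BWT = d$dddb


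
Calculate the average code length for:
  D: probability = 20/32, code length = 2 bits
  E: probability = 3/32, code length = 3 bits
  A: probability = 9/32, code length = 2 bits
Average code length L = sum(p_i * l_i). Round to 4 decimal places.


Weighted contributions p_i * l_i:
  D: (20/32) * 2 = 40/32
  E: (3/32) * 3 = 9/32
  A: (9/32) * 2 = 18/32
Sum = (40 + 9 + 18)/32 = 67/32

L = 67/32 = 2.0938 bits/symbol


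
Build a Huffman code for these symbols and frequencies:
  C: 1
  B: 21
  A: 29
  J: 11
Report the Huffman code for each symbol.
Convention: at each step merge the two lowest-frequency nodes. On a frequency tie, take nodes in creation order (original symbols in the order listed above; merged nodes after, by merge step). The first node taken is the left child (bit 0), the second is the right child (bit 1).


Huffman tree construction:
Step 1: Merge C(1) + J(11) = 12
Step 2: Merge (C+J)(12) + B(21) = 33
Step 3: Merge A(29) + ((C+J)+B)(33) = 62
Read each symbol's code off the tree from the root (left child = 0, right child = 1).

Codes:
  C: 100 (length 3)
  B: 11 (length 2)
  A: 0 (length 1)
  J: 101 (length 3)
Average code length: 107/62 = 1.7258 bits/symbol


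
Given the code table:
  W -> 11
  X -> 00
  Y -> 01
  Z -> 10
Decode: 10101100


Decoding:
10 -> Z
10 -> Z
11 -> W
00 -> X


Result: ZZWX


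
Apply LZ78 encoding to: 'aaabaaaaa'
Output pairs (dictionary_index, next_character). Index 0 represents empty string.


LZ78 encoding steps:
Dictionary: {0: ''}
Step 1: w='' (idx 0), next='a' -> output (0, 'a'), add 'a' as idx 1
Step 2: w='a' (idx 1), next='a' -> output (1, 'a'), add 'aa' as idx 2
Step 3: w='' (idx 0), next='b' -> output (0, 'b'), add 'b' as idx 3
Step 4: w='aa' (idx 2), next='a' -> output (2, 'a'), add 'aaa' as idx 4
Step 5: w='aa' (idx 2), end of input -> output (2, '')


Encoded: [(0, 'a'), (1, 'a'), (0, 'b'), (2, 'a'), (2, '')]


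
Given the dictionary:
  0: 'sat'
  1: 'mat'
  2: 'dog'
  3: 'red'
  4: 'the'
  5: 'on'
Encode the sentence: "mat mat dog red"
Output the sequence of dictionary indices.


Look up each word in the dictionary:
  'mat' -> 1
  'mat' -> 1
  'dog' -> 2
  'red' -> 3

Encoded: [1, 1, 2, 3]


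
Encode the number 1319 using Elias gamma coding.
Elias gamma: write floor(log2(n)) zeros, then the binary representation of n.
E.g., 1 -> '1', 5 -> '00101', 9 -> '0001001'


num_bits = floor(log2(1319)) + 1 = 11
leading_zeros = num_bits - 1 = 10
binary(1319) = 10100100111

Elias gamma(1319) = '0000000000' + '10100100111' = 000000000010100100111 (21 bits)


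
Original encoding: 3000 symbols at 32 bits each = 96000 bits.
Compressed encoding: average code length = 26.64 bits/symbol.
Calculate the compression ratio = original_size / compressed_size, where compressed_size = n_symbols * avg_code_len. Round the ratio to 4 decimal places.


original_size = n_symbols * orig_bits = 3000 * 32 = 96000 bits
compressed_size = n_symbols * avg_code_len = 3000 * 26.64 = 79920.0 bits
ratio = original_size / compressed_size = 96000 / 79920.0 = 1.2012

Compression ratio = 1.2012


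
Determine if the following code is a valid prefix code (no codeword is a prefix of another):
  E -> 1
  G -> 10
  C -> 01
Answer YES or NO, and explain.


Checking each pair (does one codeword prefix another?):
  E='1' vs G='10': prefix -- VIOLATION

NO -- this is NOT a valid prefix code. E (1) is a prefix of G (10).


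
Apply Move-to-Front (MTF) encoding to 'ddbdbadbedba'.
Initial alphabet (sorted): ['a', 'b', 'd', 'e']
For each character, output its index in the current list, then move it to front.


MTF encoding:
'd': index 2 in ['a', 'b', 'd', 'e'] -> ['d', 'a', 'b', 'e']
'd': index 0 in ['d', 'a', 'b', 'e'] -> ['d', 'a', 'b', 'e']
'b': index 2 in ['d', 'a', 'b', 'e'] -> ['b', 'd', 'a', 'e']
'd': index 1 in ['b', 'd', 'a', 'e'] -> ['d', 'b', 'a', 'e']
'b': index 1 in ['d', 'b', 'a', 'e'] -> ['b', 'd', 'a', 'e']
'a': index 2 in ['b', 'd', 'a', 'e'] -> ['a', 'b', 'd', 'e']
'd': index 2 in ['a', 'b', 'd', 'e'] -> ['d', 'a', 'b', 'e']
'b': index 2 in ['d', 'a', 'b', 'e'] -> ['b', 'd', 'a', 'e']
'e': index 3 in ['b', 'd', 'a', 'e'] -> ['e', 'b', 'd', 'a']
'd': index 2 in ['e', 'b', 'd', 'a'] -> ['d', 'e', 'b', 'a']
'b': index 2 in ['d', 'e', 'b', 'a'] -> ['b', 'd', 'e', 'a']
'a': index 3 in ['b', 'd', 'e', 'a'] -> ['a', 'b', 'd', 'e']


Output: [2, 0, 2, 1, 1, 2, 2, 2, 3, 2, 2, 3]


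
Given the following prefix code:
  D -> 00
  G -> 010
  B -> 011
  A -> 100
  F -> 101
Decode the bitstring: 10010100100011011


Decoding step by step:
Bits 100 -> A
Bits 101 -> F
Bits 00 -> D
Bits 100 -> A
Bits 011 -> B
Bits 011 -> B


Decoded message: AFDABB


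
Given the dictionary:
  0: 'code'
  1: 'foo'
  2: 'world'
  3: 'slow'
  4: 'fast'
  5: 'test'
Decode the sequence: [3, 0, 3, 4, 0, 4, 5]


Look up each index in the dictionary:
  3 -> 'slow'
  0 -> 'code'
  3 -> 'slow'
  4 -> 'fast'
  0 -> 'code'
  4 -> 'fast'
  5 -> 'test'

Decoded: "slow code slow fast code fast test"


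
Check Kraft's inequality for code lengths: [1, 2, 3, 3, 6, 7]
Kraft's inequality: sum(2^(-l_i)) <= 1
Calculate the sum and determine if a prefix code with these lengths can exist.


Sum = 2^(-1) + 2^(-2) + 2^(-3) + 2^(-3) + 2^(-6) + 2^(-7)
    = 0.5 + 0.25 + 0.125 + 0.125 + 0.015625 + 0.0078125
    = 131/128 = 1.0234375
Since 1.0234375 > 1, Kraft's inequality is NOT satisfied.
A prefix code with these lengths CANNOT exist.

Kraft sum = 1.0234375. Not satisfied.


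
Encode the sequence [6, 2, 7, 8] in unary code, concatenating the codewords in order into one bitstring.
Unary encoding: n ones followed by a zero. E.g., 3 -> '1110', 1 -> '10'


Encode each number as n ones followed by a terminating 0:
  6 -> 1111110 (7 bits)
  2 -> 110 (3 bits)
  7 -> 11111110 (8 bits)
  8 -> 111111110 (9 bits)
Total length = 7 + 3 + 8 + 9 = 27 bits.

Unary([6, 2, 7, 8]) = 111111011011111110111111110 (27 bits)


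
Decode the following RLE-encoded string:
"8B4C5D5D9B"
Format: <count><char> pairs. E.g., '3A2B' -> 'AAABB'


Expanding each <count><char> pair:
  8B -> 'BBBBBBBB'
  4C -> 'CCCC'
  5D -> 'DDDDD'
  5D -> 'DDDDD'
  9B -> 'BBBBBBBBB'

Decoded = BBBBBBBBCCCCDDDDDDDDDDBBBBBBBBB
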